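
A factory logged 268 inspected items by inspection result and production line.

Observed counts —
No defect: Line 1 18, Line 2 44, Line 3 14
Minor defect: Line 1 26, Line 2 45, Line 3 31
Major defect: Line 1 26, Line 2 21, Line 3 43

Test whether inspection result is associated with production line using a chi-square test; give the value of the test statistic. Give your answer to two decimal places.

Row totals: 76, 102, 90. Column totals: 70, 110, 88. Grand total N = 268.
Expected counts (row total × column total / N):
  No defect, Line 1: 76×70/268 = 19.851
  No defect, Line 2: 76×110/268 = 31.194
  No defect, Line 3: 76×88/268 = 24.955
  Minor defect, Line 1: 102×70/268 = 26.642
  Minor defect, Line 2: 102×110/268 = 41.866
  Minor defect, Line 3: 102×88/268 = 33.493
  Major defect, Line 1: 90×70/268 = 23.507
  Major defect, Line 2: 90×110/268 = 36.940
  Major defect, Line 3: 90×88/268 = 29.552
Contributions (O − E)²/E:
  (18 − 19.851)²/19.851 = 0.1726
  (44 − 31.194)²/31.194 = 5.2572
  (14 − 24.955)²/24.955 = 4.8091
  (26 − 26.642)²/26.642 = 0.0155
  (45 − 41.866)²/41.866 = 0.2346
  (31 − 33.493)²/33.493 = 0.1856
  (26 − 23.507)²/23.507 = 0.2644
  (21 − 36.940)²/36.940 = 6.8783
  (43 − 29.552)²/29.552 = 6.1197
χ² = 0.1726 + 5.2572 + 4.8091 + 0.0155 + 0.2346 + 0.1856 + 0.2644 + 6.8783 + 6.1197 = 23.94

23.94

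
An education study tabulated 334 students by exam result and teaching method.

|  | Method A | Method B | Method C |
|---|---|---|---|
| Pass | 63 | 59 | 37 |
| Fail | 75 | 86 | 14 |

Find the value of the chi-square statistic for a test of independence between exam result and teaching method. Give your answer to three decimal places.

Row totals: 159, 175. Column totals: 138, 145, 51. Grand total N = 334.
Expected counts (row total × column total / N):
  Pass, Method A: 159×138/334 = 65.6946
  Pass, Method B: 159×145/334 = 69.0269
  Pass, Method C: 159×51/334 = 24.2784
  Fail, Method A: 175×138/334 = 72.3054
  Fail, Method B: 175×145/334 = 75.9731
  Fail, Method C: 175×51/334 = 26.7216
Contributions (O − E)²/E:
  (63 − 65.6946)²/65.6946 = 0.1105
  (59 − 69.0269)²/69.0269 = 1.4565
  (37 − 24.2784)²/24.2784 = 6.6660
  (75 − 72.3054)²/72.3054 = 0.1004
  (86 − 75.9731)²/75.9731 = 1.3233
  (14 − 26.7216)²/26.7216 = 6.0565
χ² = 0.1105 + 1.4565 + 6.6660 + 0.1004 + 1.3233 + 6.0565 = 15.713

15.713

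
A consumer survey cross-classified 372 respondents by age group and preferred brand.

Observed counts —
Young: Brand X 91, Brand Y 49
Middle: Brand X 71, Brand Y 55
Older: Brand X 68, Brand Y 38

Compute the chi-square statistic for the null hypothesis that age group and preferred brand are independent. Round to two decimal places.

2.44

Row totals: 140, 126, 106. Column totals: 230, 142. Grand total N = 372.
Expected counts (row total × column total / N):
  Young, Brand X: 140×230/372 = 86.559
  Young, Brand Y: 140×142/372 = 53.441
  Middle, Brand X: 126×230/372 = 77.903
  Middle, Brand Y: 126×142/372 = 48.097
  Older, Brand X: 106×230/372 = 65.538
  Older, Brand Y: 106×142/372 = 40.462
Contributions (O − E)²/E:
  (91 − 86.559)²/86.559 = 0.2279
  (49 − 53.441)²/53.441 = 0.3691
  (71 − 77.903)²/77.903 = 0.6117
  (55 − 48.097)²/48.097 = 0.9907
  (68 − 65.538)²/65.538 = 0.0925
  (38 − 40.462)²/40.462 = 0.1498
χ² = 0.2279 + 0.3691 + 0.6117 + 0.9907 + 0.0925 + 0.1498 = 2.44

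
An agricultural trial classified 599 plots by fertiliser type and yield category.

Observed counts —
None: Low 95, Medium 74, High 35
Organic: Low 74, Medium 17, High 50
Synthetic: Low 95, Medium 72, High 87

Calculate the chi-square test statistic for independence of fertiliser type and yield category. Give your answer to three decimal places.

Row totals: 204, 141, 254. Column totals: 264, 163, 172. Grand total N = 599.
Expected counts (row total × column total / N):
  None, Low: 204×264/599 = 89.9098
  None, Medium: 204×163/599 = 55.5125
  None, High: 204×172/599 = 58.5776
  Organic, Low: 141×264/599 = 62.1436
  Organic, Medium: 141×163/599 = 38.3689
  Organic, High: 141×172/599 = 40.4875
  Synthetic, Low: 254×264/599 = 111.9466
  Synthetic, Medium: 254×163/599 = 69.1185
  Synthetic, High: 254×172/599 = 72.9349
Contributions (O − E)²/E:
  (95 − 89.9098)²/89.9098 = 0.2882
  (74 − 55.5125)²/55.5125 = 6.1569
  (35 − 58.5776)²/58.5776 = 9.4900
  (74 − 62.1436)²/62.1436 = 2.2621
  (17 − 38.3689)²/38.3689 = 11.9010
  (50 − 40.4875)²/40.4875 = 2.2350
  (95 − 111.9466)²/111.9466 = 2.5654
  (72 − 69.1185)²/69.1185 = 0.1201
  (87 − 72.9349)²/72.9349 = 2.7124
χ² = 0.2882 + 6.1569 + 9.4900 + 2.2621 + 11.9010 + 2.2350 + 2.5654 + 0.1201 + 2.7124 = 37.731

37.731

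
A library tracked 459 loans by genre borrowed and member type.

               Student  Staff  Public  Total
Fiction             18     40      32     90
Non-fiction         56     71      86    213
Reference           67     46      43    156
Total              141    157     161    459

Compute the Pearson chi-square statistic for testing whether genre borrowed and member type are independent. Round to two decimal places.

Grand total N = 459.
Expected counts (row total × column total / N):
  Fiction, Student: 90×141/459 = 27.6471
  Fiction, Staff: 90×157/459 = 30.7843
  Fiction, Public: 90×161/459 = 31.5686
  Non-fiction, Student: 213×141/459 = 65.4314
  Non-fiction, Staff: 213×157/459 = 72.8562
  Non-fiction, Public: 213×161/459 = 74.7124
  Reference, Student: 156×141/459 = 47.9216
  Reference, Staff: 156×157/459 = 53.3595
  Reference, Public: 156×161/459 = 54.7190
Contributions (O − E)²/E:
  (18 − 27.6471)²/27.6471 = 3.3662
  (40 − 30.7843)²/30.7843 = 2.7588
  (32 − 31.5686)²/31.5686 = 0.0059
  (56 − 65.4314)²/65.4314 = 1.3595
  (71 − 72.8562)²/72.8562 = 0.0473
  (86 − 74.7124)²/74.7124 = 1.7053
  (67 − 47.9216)²/47.9216 = 7.5954
  (46 − 53.3595)²/53.3595 = 1.0150
  (43 − 54.7190)²/54.7190 = 2.5098
χ² = 3.3662 + 2.7588 + 0.0059 + 1.3595 + 0.0473 + 1.7053 + 7.5954 + 1.0150 + 2.5098 = 20.36

20.36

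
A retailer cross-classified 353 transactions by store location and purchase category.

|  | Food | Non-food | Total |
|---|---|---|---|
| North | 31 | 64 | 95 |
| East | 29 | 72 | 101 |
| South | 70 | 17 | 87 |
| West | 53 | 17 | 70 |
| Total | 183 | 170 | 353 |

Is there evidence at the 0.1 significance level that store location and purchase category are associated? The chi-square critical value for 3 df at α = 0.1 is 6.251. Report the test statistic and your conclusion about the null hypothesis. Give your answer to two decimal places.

80.20; reject H₀

Grand total N = 353.
Expected counts (row total × column total / N):
  North, Food: 95×183/353 = 49.249
  North, Non-food: 95×170/353 = 45.751
  East, Food: 101×183/353 = 52.360
  East, Non-food: 101×170/353 = 48.640
  South, Food: 87×183/353 = 45.102
  South, Non-food: 87×170/353 = 41.898
  West, Food: 70×183/353 = 36.289
  West, Non-food: 70×170/353 = 33.711
Contributions (O − E)²/E:
  (31 − 49.249)²/49.249 = 6.7621
  (64 − 45.751)²/45.751 = 7.2791
  (29 − 52.360)²/52.360 = 10.4219
  (72 − 48.640)²/48.640 = 11.2189
  (70 − 45.102)²/45.102 = 13.7446
  (17 − 41.898)²/41.898 = 14.7957
  (53 − 36.289)²/36.289 = 7.6954
  (17 − 33.711)²/33.711 = 8.2839
χ² = 6.7621 + 7.2791 + 10.4219 + 11.2189 + 13.7446 + 14.7957 + 7.6954 + 8.2839 = 80.20
df = (4−1)(2−1) = 3. Since 80.20 > 6.251, reject the null hypothesis of independence at α = 0.1.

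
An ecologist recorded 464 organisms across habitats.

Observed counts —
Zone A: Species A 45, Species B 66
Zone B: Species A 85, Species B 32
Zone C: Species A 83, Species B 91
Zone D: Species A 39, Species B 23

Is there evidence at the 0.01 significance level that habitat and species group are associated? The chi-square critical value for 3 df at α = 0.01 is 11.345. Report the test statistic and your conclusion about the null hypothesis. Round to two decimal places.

29.25; reject H₀

Row totals: 111, 117, 174, 62. Column totals: 252, 212. Grand total N = 464.
Expected counts (row total × column total / N):
  Zone A, Species A: 111×252/464 = 60.284
  Zone A, Species B: 111×212/464 = 50.716
  Zone B, Species A: 117×252/464 = 63.543
  Zone B, Species B: 117×212/464 = 53.457
  Zone C, Species A: 174×252/464 = 94.500
  Zone C, Species B: 174×212/464 = 79.500
  Zone D, Species A: 62×252/464 = 33.672
  Zone D, Species B: 62×212/464 = 28.328
Contributions (O − E)²/E:
  (45 − 60.284)²/60.284 = 3.8750
  (66 − 50.716)²/50.716 = 4.6061
  (85 − 63.543)²/63.543 = 7.2455
  (32 − 53.457)²/53.457 = 8.6126
  (83 − 94.500)²/94.500 = 1.3995
  (91 − 79.500)²/79.500 = 1.6635
  (39 − 33.672)²/33.672 = 0.8431
  (23 − 28.328)²/28.328 = 1.0021
χ² = 3.8750 + 4.6061 + 7.2455 + 8.6126 + 1.3995 + 1.6635 + 0.8431 + 1.0021 = 29.25
df = (4−1)(2−1) = 3. Since 29.25 > 11.345, reject the null hypothesis of independence at α = 0.01.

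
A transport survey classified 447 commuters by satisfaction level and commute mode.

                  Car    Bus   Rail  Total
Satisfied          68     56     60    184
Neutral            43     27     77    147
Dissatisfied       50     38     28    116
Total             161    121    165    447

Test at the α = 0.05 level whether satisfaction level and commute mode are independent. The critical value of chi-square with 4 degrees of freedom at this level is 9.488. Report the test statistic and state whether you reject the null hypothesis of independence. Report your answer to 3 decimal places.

Grand total N = 447.
Expected counts (row total × column total / N):
  Satisfied, Car: 184×161/447 = 66.2729
  Satisfied, Bus: 184×121/447 = 49.8076
  Satisfied, Rail: 184×165/447 = 67.9195
  Neutral, Car: 147×161/447 = 52.9463
  Neutral, Bus: 147×121/447 = 39.7919
  Neutral, Rail: 147×165/447 = 54.2617
  Dissatisfied, Car: 116×161/447 = 41.7808
  Dissatisfied, Bus: 116×121/447 = 31.4004
  Dissatisfied, Rail: 116×165/447 = 42.8188
Contributions (O − E)²/E:
  (68 − 66.2729)²/66.2729 = 0.0450
  (56 − 49.8076)²/49.8076 = 0.7699
  (60 − 67.9195)²/67.9195 = 0.9234
  (43 − 52.9463)²/52.9463 = 1.8685
  (27 − 39.7919)²/39.7919 = 4.1122
  (77 − 54.2617)²/54.2617 = 9.5285
  (50 − 41.7808)²/41.7808 = 1.6169
  (38 − 31.4004)²/31.4004 = 1.3871
  (28 − 42.8188)²/42.8188 = 5.1285
χ² = 0.0450 + 0.7699 + 0.9234 + 1.8685 + 4.1122 + 9.5285 + 1.6169 + 1.3871 + 5.1285 = 25.380
df = (3−1)(3−1) = 4. Since 25.380 > 9.488, reject the null hypothesis of independence at α = 0.05.

25.380; reject H₀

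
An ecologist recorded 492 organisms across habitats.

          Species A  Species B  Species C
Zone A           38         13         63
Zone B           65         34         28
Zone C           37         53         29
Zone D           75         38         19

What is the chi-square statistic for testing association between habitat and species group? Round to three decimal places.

Row totals: 114, 127, 119, 132. Column totals: 215, 138, 139. Grand total N = 492.
Expected counts (row total × column total / N):
  Zone A, Species A: 114×215/492 = 49.8171
  Zone A, Species B: 114×138/492 = 31.9756
  Zone A, Species C: 114×139/492 = 32.2073
  Zone B, Species A: 127×215/492 = 55.4980
  Zone B, Species B: 127×138/492 = 35.6220
  Zone B, Species C: 127×139/492 = 35.8801
  Zone C, Species A: 119×215/492 = 52.0020
  Zone C, Species B: 119×138/492 = 33.3780
  Zone C, Species C: 119×139/492 = 33.6199
  Zone D, Species A: 132×215/492 = 57.6829
  Zone D, Species B: 132×138/492 = 37.0244
  Zone D, Species C: 132×139/492 = 37.2927
Contributions (O − E)²/E:
  (38 − 49.8171)²/49.8171 = 2.8031
  (13 − 31.9756)²/31.9756 = 11.2609
  (63 − 32.2073)²/32.2073 = 29.4402
  (65 − 55.4980)²/55.4980 = 1.6269
  (34 − 35.6220)²/35.6220 = 0.0739
  (28 − 35.8801)²/35.8801 = 1.7307
  (37 − 52.0020)²/52.0020 = 4.3279
  (53 − 33.3780)²/33.3780 = 11.5352
  (29 − 33.6199)²/33.6199 = 0.6348
  (75 − 57.6829)²/57.6829 = 5.1988
  (38 − 37.0244)²/37.0244 = 0.0257
  (19 − 37.2927)²/37.2927 = 8.9729
χ² = 2.8031 + 11.2609 + 29.4402 + 1.6269 + 0.0739 + 1.7307 + 4.3279 + 11.5352 + 0.6348 + 5.1988 + 0.0257 + 8.9729 = 77.631

77.631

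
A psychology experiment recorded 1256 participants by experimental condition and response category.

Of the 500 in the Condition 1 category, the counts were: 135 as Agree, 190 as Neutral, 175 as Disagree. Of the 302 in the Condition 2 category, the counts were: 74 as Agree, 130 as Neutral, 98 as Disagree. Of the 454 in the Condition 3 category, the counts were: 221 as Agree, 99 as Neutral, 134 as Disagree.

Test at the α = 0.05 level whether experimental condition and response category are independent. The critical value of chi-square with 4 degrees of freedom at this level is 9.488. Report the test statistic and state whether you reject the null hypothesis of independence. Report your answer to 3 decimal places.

Row totals: 500, 302, 454. Column totals: 430, 419, 407. Grand total N = 1256.
Expected counts (row total × column total / N):
  Condition 1, Agree: 500×430/1256 = 171.1783
  Condition 1, Neutral: 500×419/1256 = 166.7994
  Condition 1, Disagree: 500×407/1256 = 162.0223
  Condition 2, Agree: 302×430/1256 = 103.3917
  Condition 2, Neutral: 302×419/1256 = 100.7468
  Condition 2, Disagree: 302×407/1256 = 97.8615
  Condition 3, Agree: 454×430/1256 = 155.4299
  Condition 3, Neutral: 454×419/1256 = 151.4538
  Condition 3, Disagree: 454×407/1256 = 147.1162
Contributions (O − E)²/E:
  (135 − 171.1783)²/171.1783 = 7.6462
  (190 − 166.7994)²/166.7994 = 3.2270
  (175 − 162.0223)²/162.0223 = 1.0395
  (74 − 103.3917)²/103.3917 = 8.3553
  (130 − 100.7468)²/100.7468 = 8.4941
  (98 − 97.8615)²/97.8615 = 0.0002
  (221 − 155.4299)²/155.4299 = 27.6616
  (99 − 151.4538)²/151.4538 = 18.1666
  (134 − 147.1162)²/147.1162 = 1.1694
χ² = 7.6462 + 3.2270 + 1.0395 + 8.3553 + 8.4941 + 0.0002 + 27.6616 + 18.1666 + 1.1694 = 75.760
df = (3−1)(3−1) = 4. Since 75.760 > 9.488, reject the null hypothesis of independence at α = 0.05.

75.760; reject H₀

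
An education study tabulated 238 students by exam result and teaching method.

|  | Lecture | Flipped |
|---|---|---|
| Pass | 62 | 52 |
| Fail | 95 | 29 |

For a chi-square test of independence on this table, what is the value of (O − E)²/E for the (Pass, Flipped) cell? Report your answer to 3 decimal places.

Row total (Pass) = 114; column total (Flipped) = 81; N = 238.
Expected count E = 114 × 81 / 238 = 38.7983.
Contribution = (O − E)²/E = (52 − 38.7983)² / 38.7983 = 4.492.

4.492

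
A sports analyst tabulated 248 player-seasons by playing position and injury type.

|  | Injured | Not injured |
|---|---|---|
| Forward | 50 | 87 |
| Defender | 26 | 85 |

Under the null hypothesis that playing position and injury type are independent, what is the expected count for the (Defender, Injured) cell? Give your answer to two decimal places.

34.02

Row total (Defender) = 111; column total (Injured) = 76; grand total N = 248.
Expected count = (row total × column total) / N = 111 × 76 / 248 = 34.02.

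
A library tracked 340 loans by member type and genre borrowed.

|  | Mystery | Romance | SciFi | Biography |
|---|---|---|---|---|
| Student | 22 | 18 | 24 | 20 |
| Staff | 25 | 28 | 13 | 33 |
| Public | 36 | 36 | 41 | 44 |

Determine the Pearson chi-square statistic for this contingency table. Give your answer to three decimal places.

8.808

Row totals: 84, 99, 157. Column totals: 83, 82, 78, 97. Grand total N = 340.
Expected counts (row total × column total / N):
  Student, Mystery: 84×83/340 = 20.5059
  Student, Romance: 84×82/340 = 20.2588
  Student, SciFi: 84×78/340 = 19.2706
  Student, Biography: 84×97/340 = 23.9647
  Staff, Mystery: 99×83/340 = 24.1676
  Staff, Romance: 99×82/340 = 23.8765
  Staff, SciFi: 99×78/340 = 22.7118
  Staff, Biography: 99×97/340 = 28.2441
  Public, Mystery: 157×83/340 = 38.3265
  Public, Romance: 157×82/340 = 37.8647
  Public, SciFi: 157×78/340 = 36.0176
  Public, Biography: 157×97/340 = 44.7912
Contributions (O − E)²/E:
  (22 − 20.5059)²/20.5059 = 0.1089
  (18 − 20.2588)²/20.2588 = 0.2518
  (24 − 19.2706)²/19.2706 = 1.1607
  (20 − 23.9647)²/23.9647 = 0.6559
  (25 − 24.1676)²/24.1676 = 0.0287
  (28 − 23.8765)²/23.8765 = 0.7121
  (13 − 22.7118)²/22.7118 = 4.1529
  (33 − 28.2441)²/28.2441 = 0.8008
  (36 − 38.3265)²/38.3265 = 0.1412
  (36 − 37.8647)²/37.8647 = 0.0918
  (41 − 36.0176)²/36.0176 = 0.6892
  (44 − 44.7912)²/44.7912 = 0.0140
χ² = 0.1089 + 0.2518 + 1.1607 + 0.6559 + 0.0287 + 0.7121 + 4.1529 + 0.8008 + 0.1412 + 0.0918 + 0.6892 + 0.0140 = 8.808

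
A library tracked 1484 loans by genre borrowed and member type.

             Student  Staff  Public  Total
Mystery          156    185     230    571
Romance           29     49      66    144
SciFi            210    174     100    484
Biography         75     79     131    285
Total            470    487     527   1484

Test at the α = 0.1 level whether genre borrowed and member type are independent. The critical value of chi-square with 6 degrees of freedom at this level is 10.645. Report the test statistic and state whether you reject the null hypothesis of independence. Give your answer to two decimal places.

Grand total N = 1484.
Expected counts (row total × column total / N):
  Mystery, Student: 571×470/1484 = 180.842
  Mystery, Staff: 571×487/1484 = 187.383
  Mystery, Public: 571×527/1484 = 202.774
  Romance, Student: 144×470/1484 = 45.606
  Romance, Staff: 144×487/1484 = 47.256
  Romance, Public: 144×527/1484 = 51.137
  SciFi, Student: 484×470/1484 = 153.288
  SciFi, Staff: 484×487/1484 = 158.833
  SciFi, Public: 484×527/1484 = 171.879
  Biography, Student: 285×470/1484 = 90.263
  Biography, Staff: 285×487/1484 = 93.528
  Biography, Public: 285×527/1484 = 101.210
Contributions (O − E)²/E:
  (156 − 180.842)²/180.842 = 3.4125
  (185 − 187.383)²/187.383 = 0.0303
  (230 − 202.774)²/202.774 = 3.6556
  (29 − 45.606)²/45.606 = 6.0466
  (49 − 47.256)²/47.256 = 0.0644
  (66 − 51.137)²/51.137 = 4.3199
  (210 − 153.288)²/153.288 = 20.9818
  (174 − 158.833)²/158.833 = 1.4483
  (100 − 171.879)²/171.879 = 30.0595
  (75 − 90.263)²/90.263 = 2.5809
  (79 − 93.528)²/93.528 = 2.2567
  (131 − 101.210)²/101.210 = 8.7683
χ² = 3.4125 + 0.0303 + 3.6556 + 6.0466 + 0.0644 + 4.3199 + 20.9818 + 1.4483 + 30.0595 + 2.5809 + 2.2567 + 8.7683 = 83.62
df = (4−1)(3−1) = 6. Since 83.62 > 10.645, reject the null hypothesis of independence at α = 0.1.

83.62; reject H₀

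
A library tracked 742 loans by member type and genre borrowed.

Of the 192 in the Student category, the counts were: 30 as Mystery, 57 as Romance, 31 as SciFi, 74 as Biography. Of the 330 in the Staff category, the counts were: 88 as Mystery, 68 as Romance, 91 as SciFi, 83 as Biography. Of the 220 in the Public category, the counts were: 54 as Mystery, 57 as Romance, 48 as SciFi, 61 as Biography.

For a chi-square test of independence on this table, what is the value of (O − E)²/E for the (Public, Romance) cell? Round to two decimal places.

Row total (Public) = 220; column total (Romance) = 182; N = 742.
Expected count E = 220 × 182 / 742 = 53.9623.
Contribution = (O − E)²/E = (57 − 53.9623)² / 53.9623 = 0.17.

0.17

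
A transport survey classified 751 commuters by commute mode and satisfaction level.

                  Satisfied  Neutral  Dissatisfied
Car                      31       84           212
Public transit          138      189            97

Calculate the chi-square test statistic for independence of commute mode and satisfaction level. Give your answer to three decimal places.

140.749

Row totals: 327, 424. Column totals: 169, 273, 309. Grand total N = 751.
Expected counts (row total × column total / N):
  Car, Satisfied: 327×169/751 = 73.5859
  Car, Neutral: 327×273/751 = 118.8695
  Car, Dissatisfied: 327×309/751 = 134.5446
  Public transit, Satisfied: 424×169/751 = 95.4141
  Public transit, Neutral: 424×273/751 = 154.1305
  Public transit, Dissatisfied: 424×309/751 = 174.4554
Contributions (O − E)²/E:
  (31 − 73.5859)²/73.5859 = 24.6455
  (84 − 118.8695)²/118.8695 = 10.2287
  (212 − 134.5446)²/134.5446 = 44.5900
  (138 − 95.4141)²/95.4141 = 19.0072
  (189 − 154.1305)²/154.1305 = 7.8887
  (97 − 174.4554)²/174.4554 = 34.3890
χ² = 24.6455 + 10.2287 + 44.5900 + 19.0072 + 7.8887 + 34.3890 = 140.749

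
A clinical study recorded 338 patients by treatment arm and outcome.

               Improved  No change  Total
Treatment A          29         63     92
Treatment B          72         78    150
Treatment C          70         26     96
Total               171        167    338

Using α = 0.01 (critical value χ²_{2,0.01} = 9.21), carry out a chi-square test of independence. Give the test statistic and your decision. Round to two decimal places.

32.93; reject H₀

Grand total N = 338.
Expected counts (row total × column total / N):
  Treatment A, Improved: 92×171/338 = 46.544
  Treatment A, No change: 92×167/338 = 45.456
  Treatment B, Improved: 150×171/338 = 75.888
  Treatment B, No change: 150×167/338 = 74.112
  Treatment C, Improved: 96×171/338 = 48.568
  Treatment C, No change: 96×167/338 = 47.432
Contributions (O − E)²/E:
  (29 − 46.544)²/46.544 = 6.6129
  (63 − 45.456)²/45.456 = 6.7712
  (72 − 75.888)²/75.888 = 0.1992
  (78 − 74.112)²/74.112 = 0.2040
  (70 − 48.568)²/48.568 = 9.4575
  (26 − 47.432)²/47.432 = 9.6840
χ² = 6.6129 + 6.7712 + 0.1992 + 0.2040 + 9.4575 + 9.6840 = 32.93
df = (3−1)(2−1) = 2. Since 32.93 > 9.21, reject the null hypothesis of independence at α = 0.01.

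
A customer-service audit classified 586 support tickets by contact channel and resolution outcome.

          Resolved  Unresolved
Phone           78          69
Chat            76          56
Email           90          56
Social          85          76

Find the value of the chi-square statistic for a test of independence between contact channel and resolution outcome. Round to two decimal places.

Row totals: 147, 132, 146, 161. Column totals: 329, 257. Grand total N = 586.
Expected counts (row total × column total / N):
  Phone, Resolved: 147×329/586 = 82.531
  Phone, Unresolved: 147×257/586 = 64.469
  Chat, Resolved: 132×329/586 = 74.109
  Chat, Unresolved: 132×257/586 = 57.891
  Email, Resolved: 146×329/586 = 81.969
  Email, Unresolved: 146×257/586 = 64.031
  Social, Resolved: 161×329/586 = 90.391
  Social, Unresolved: 161×257/586 = 70.609
Contributions (O − E)²/E:
  (78 − 82.531)²/82.531 = 0.2488
  (69 − 64.469)²/64.469 = 0.3184
  (76 − 74.109)²/74.109 = 0.0483
  (56 − 57.891)²/57.891 = 0.0618
  (90 − 81.969)²/81.969 = 0.7868
  (56 − 64.031)²/64.031 = 1.0073
  (85 − 90.391)²/90.391 = 0.3215
  (76 − 70.609)²/70.609 = 0.4116
χ² = 0.2488 + 0.3184 + 0.0483 + 0.0618 + 0.7868 + 1.0073 + 0.3215 + 0.4116 = 3.20

3.20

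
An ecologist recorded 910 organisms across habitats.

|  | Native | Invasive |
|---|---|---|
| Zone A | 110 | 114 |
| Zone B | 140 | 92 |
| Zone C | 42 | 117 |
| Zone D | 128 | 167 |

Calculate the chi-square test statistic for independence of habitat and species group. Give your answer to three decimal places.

Row totals: 224, 232, 159, 295. Column totals: 420, 490. Grand total N = 910.
Expected counts (row total × column total / N):
  Zone A, Native: 224×420/910 = 103.3846
  Zone A, Invasive: 224×490/910 = 120.6154
  Zone B, Native: 232×420/910 = 107.0769
  Zone B, Invasive: 232×490/910 = 124.9231
  Zone C, Native: 159×420/910 = 73.3846
  Zone C, Invasive: 159×490/910 = 85.6154
  Zone D, Native: 295×420/910 = 136.1538
  Zone D, Invasive: 295×490/910 = 158.8462
Contributions (O − E)²/E:
  (110 − 103.3846)²/103.3846 = 0.4233
  (114 − 120.6154)²/120.6154 = 0.3628
  (140 − 107.0769)²/107.0769 = 10.1229
  (92 − 124.9231)²/124.9231 = 8.6768
  (42 − 73.3846)²/73.3846 = 13.4223
  (117 − 85.6154)²/85.6154 = 11.5049
  (128 − 136.1538)²/136.1538 = 0.4883
  (167 − 158.8462)²/158.8462 = 0.4185
χ² = 0.4233 + 0.3628 + 10.1229 + 8.6768 + 13.4223 + 11.5049 + 0.4883 + 0.4185 = 45.420

45.420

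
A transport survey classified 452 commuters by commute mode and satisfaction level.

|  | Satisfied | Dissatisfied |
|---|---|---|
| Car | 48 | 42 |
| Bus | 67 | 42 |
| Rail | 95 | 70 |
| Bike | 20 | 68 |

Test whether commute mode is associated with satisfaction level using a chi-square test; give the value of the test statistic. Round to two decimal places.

Row totals: 90, 109, 165, 88. Column totals: 230, 222. Grand total N = 452.
Expected counts (row total × column total / N):
  Car, Satisfied: 90×230/452 = 45.796
  Car, Dissatisfied: 90×222/452 = 44.204
  Bus, Satisfied: 109×230/452 = 55.465
  Bus, Dissatisfied: 109×222/452 = 53.535
  Rail, Satisfied: 165×230/452 = 83.960
  Rail, Dissatisfied: 165×222/452 = 81.040
  Bike, Satisfied: 88×230/452 = 44.779
  Bike, Dissatisfied: 88×222/452 = 43.221
Contributions (O − E)²/E:
  (48 − 45.796)²/45.796 = 0.1061
  (42 − 44.204)²/44.204 = 0.1099
  (67 − 55.465)²/55.465 = 2.3989
  (42 − 53.535)²/53.535 = 2.4854
  (95 − 83.960)²/83.960 = 1.4517
  (70 − 81.040)²/81.040 = 1.5040
  (20 − 44.779)²/44.779 = 13.7118
  (68 − 43.221)²/43.221 = 14.2060
χ² = 0.1061 + 0.1099 + 2.3989 + 2.4854 + 1.4517 + 1.5040 + 13.7118 + 14.2060 = 35.97

35.97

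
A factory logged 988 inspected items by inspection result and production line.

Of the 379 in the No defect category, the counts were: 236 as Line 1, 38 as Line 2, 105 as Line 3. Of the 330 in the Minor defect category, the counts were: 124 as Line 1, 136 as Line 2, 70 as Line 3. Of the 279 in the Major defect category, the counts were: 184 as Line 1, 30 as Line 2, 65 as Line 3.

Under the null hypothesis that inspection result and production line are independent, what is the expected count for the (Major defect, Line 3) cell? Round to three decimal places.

67.773

Row total (Major defect) = 279; column total (Line 3) = 240; grand total N = 988.
Expected count = (row total × column total) / N = 279 × 240 / 988 = 67.773.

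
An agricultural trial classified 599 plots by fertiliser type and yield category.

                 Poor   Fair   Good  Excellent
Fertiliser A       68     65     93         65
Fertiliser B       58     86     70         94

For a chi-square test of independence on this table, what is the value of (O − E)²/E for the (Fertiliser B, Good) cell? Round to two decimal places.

2.28

Row total (Fertiliser B) = 308; column total (Good) = 163; N = 599.
Expected count E = 308 × 163 / 599 = 83.813.
Contribution = (O − E)²/E = (70 − 83.813)² / 83.813 = 2.28.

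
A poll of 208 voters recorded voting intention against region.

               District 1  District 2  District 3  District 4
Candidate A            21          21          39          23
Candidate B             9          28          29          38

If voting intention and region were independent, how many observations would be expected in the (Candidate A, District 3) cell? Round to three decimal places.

Row total (Candidate A) = 104; column total (District 3) = 68; grand total N = 208.
Expected count = (row total × column total) / N = 104 × 68 / 208 = 34.000.

34.000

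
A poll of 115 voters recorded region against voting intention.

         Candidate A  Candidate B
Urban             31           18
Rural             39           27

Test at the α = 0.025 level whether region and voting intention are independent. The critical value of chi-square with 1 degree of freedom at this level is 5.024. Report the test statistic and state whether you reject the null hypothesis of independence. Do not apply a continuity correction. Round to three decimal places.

Row totals: 49, 66. Column totals: 70, 45. Grand total N = 115.
Expected counts (row total × column total / N):
  Urban, Candidate A: 49×70/115 = 29.8261
  Urban, Candidate B: 49×45/115 = 19.1739
  Rural, Candidate A: 66×70/115 = 40.1739
  Rural, Candidate B: 66×45/115 = 25.8261
Contributions (O − E)²/E:
  (31 − 29.8261)²/29.8261 = 0.0462
  (18 − 19.1739)²/19.1739 = 0.0719
  (39 − 40.1739)²/40.1739 = 0.0343
  (27 − 25.8261)²/25.8261 = 0.0534
χ² = 0.0462 + 0.0719 + 0.0343 + 0.0534 = 0.206
df = (2−1)(2−1) = 1. Since 0.206 < 5.024, fail to reject the null hypothesis of independence at α = 0.025.

0.206; fail to reject H₀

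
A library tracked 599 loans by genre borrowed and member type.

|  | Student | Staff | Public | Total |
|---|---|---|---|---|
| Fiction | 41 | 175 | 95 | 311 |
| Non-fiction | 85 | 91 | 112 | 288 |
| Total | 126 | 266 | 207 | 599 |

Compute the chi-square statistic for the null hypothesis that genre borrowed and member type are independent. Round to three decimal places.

Grand total N = 599.
Expected counts (row total × column total / N):
  Fiction, Student: 311×126/599 = 65.4190
  Fiction, Staff: 311×266/599 = 138.1068
  Fiction, Public: 311×207/599 = 107.4741
  Non-fiction, Student: 288×126/599 = 60.5810
  Non-fiction, Staff: 288×266/599 = 127.8932
  Non-fiction, Public: 288×207/599 = 99.5259
Contributions (O − E)²/E:
  (41 − 65.4190)²/65.4190 = 9.1149
  (175 − 138.1068)²/138.1068 = 9.8555
  (95 − 107.4741)²/107.4741 = 1.4478
  (85 − 60.5810)²/60.5810 = 9.8428
  (91 − 127.8932)²/127.8932 = 10.6425
  (112 − 99.5259)²/99.5259 = 1.5634
χ² = 9.1149 + 9.8555 + 1.4478 + 9.8428 + 10.6425 + 1.5634 = 42.467

42.467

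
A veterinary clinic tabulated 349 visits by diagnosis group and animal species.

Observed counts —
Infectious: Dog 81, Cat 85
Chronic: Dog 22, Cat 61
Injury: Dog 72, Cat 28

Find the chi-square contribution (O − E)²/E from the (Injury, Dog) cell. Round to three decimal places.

9.527

Row total (Injury) = 100; column total (Dog) = 175; N = 349.
Expected count E = 100 × 175 / 349 = 50.1433.
Contribution = (O − E)²/E = (72 − 50.1433)² / 50.1433 = 9.527.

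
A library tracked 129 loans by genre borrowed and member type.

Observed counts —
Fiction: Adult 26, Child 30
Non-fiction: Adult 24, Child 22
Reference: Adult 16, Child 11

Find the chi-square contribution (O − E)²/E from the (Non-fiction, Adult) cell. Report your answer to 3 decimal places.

0.009

Row total (Non-fiction) = 46; column total (Adult) = 66; N = 129.
Expected count E = 46 × 66 / 129 = 23.5349.
Contribution = (O − E)²/E = (24 − 23.5349)² / 23.5349 = 0.009.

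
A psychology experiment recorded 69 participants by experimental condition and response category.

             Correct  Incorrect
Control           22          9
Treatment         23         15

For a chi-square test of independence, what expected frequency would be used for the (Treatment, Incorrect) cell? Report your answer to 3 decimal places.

13.217

Row total (Treatment) = 38; column total (Incorrect) = 24; grand total N = 69.
Expected count = (row total × column total) / N = 38 × 24 / 69 = 13.217.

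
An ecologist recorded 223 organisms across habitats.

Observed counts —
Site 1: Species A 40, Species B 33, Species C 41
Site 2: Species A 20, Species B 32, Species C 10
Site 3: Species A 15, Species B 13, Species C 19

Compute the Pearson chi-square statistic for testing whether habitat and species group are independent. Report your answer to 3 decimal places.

Row totals: 114, 62, 47. Column totals: 75, 78, 70. Grand total N = 223.
Expected counts (row total × column total / N):
  Site 1, Species A: 114×75/223 = 38.3408
  Site 1, Species B: 114×78/223 = 39.8744
  Site 1, Species C: 114×70/223 = 35.7848
  Site 2, Species A: 62×75/223 = 20.8520
  Site 2, Species B: 62×78/223 = 21.6861
  Site 2, Species C: 62×70/223 = 19.4619
  Site 3, Species A: 47×75/223 = 15.8072
  Site 3, Species B: 47×78/223 = 16.4395
  Site 3, Species C: 47×70/223 = 14.7534
Contributions (O − E)²/E:
  (40 − 38.3408)²/38.3408 = 0.0718
  (33 − 39.8744)²/39.8744 = 1.1852
  (41 − 35.7848)²/35.7848 = 0.7601
  (20 − 20.8520)²/20.8520 = 0.0348
  (32 − 21.6861)²/21.6861 = 4.9053
  (10 − 19.4619)²/19.4619 = 4.6001
  (15 − 15.8072)²/15.8072 = 0.0412
  (13 − 16.4395)²/16.4395 = 0.7196
  (19 − 14.7534)²/14.7534 = 1.2223
χ² = 0.0718 + 1.1852 + 0.7601 + 0.0348 + 4.9053 + 4.6001 + 0.0412 + 0.7196 + 1.2223 = 13.540

13.540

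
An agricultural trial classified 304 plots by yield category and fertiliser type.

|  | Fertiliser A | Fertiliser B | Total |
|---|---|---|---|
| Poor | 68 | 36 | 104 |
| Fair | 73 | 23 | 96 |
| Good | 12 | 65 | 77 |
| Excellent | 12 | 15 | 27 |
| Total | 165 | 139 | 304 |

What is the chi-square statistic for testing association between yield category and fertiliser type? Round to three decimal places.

Grand total N = 304.
Expected counts (row total × column total / N):
  Poor, Fertiliser A: 104×165/304 = 56.44737
  Poor, Fertiliser B: 104×139/304 = 47.55263
  Fair, Fertiliser A: 96×165/304 = 52.10526
  Fair, Fertiliser B: 96×139/304 = 43.89474
  Good, Fertiliser A: 77×165/304 = 41.79276
  Good, Fertiliser B: 77×139/304 = 35.20724
  Excellent, Fertiliser A: 27×165/304 = 14.65461
  Excellent, Fertiliser B: 27×139/304 = 12.34539
Contributions (O − E)²/E:
  (68 − 56.44737)²/56.44737 = 2.3644
  (36 − 47.55263)²/47.55263 = 2.8066
  (73 − 52.10526)²/52.10526 = 8.3790
  (23 − 43.89474)²/43.89474 = 9.9463
  (12 − 41.79276)²/41.79276 = 21.2383
  (65 − 35.20724)²/35.20724 = 25.2110
  (12 − 14.65461)²/14.65461 = 0.4809
  (15 − 12.34539)²/12.34539 = 0.5708
χ² = 2.3644 + 2.8066 + 8.3790 + 9.9463 + 21.2383 + 25.2110 + 0.4809 + 0.5708 = 70.997

70.997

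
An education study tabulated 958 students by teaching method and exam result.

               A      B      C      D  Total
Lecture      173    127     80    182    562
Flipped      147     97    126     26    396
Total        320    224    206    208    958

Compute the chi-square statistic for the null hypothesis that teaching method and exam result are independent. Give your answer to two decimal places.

107.88

Grand total N = 958.
Expected counts (row total × column total / N):
  Lecture, A: 562×320/958 = 187.7244
  Lecture, B: 562×224/958 = 131.4071
  Lecture, C: 562×206/958 = 120.8476
  Lecture, D: 562×208/958 = 122.0209
  Flipped, A: 396×320/958 = 132.2756
  Flipped, B: 396×224/958 = 92.5929
  Flipped, C: 396×206/958 = 85.1524
  Flipped, D: 396×208/958 = 85.9791
Contributions (O − E)²/E:
  (173 − 187.7244)²/187.7244 = 1.1549
  (127 − 131.4071)²/131.4071 = 0.1478
  (80 − 120.8476)²/120.8476 = 13.8069
  (182 − 122.0209)²/122.0209 = 29.4826
  (147 − 132.2756)²/132.2756 = 1.6391
  (97 − 92.5929)²/92.5929 = 0.2098
  (126 − 85.1524)²/85.1524 = 19.5946
  (26 − 85.9791)²/85.9791 = 41.8415
χ² = 1.1549 + 0.1478 + 13.8069 + 29.4826 + 1.6391 + 0.2098 + 19.5946 + 41.8415 = 107.88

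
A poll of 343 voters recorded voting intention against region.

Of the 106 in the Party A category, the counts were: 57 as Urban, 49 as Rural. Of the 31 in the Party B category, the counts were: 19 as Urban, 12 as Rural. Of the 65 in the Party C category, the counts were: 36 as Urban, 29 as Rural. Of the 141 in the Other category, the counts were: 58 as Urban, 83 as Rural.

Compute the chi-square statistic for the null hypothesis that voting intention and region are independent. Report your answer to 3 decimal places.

Row totals: 106, 31, 65, 141. Column totals: 170, 173. Grand total N = 343.
Expected counts (row total × column total / N):
  Party A, Urban: 106×170/343 = 52.5364
  Party A, Rural: 106×173/343 = 53.4636
  Party B, Urban: 31×170/343 = 15.3644
  Party B, Rural: 31×173/343 = 15.6356
  Party C, Urban: 65×170/343 = 32.2157
  Party C, Rural: 65×173/343 = 32.7843
  Other, Urban: 141×170/343 = 69.8834
  Other, Rural: 141×173/343 = 71.1166
Contributions (O − E)²/E:
  (57 − 52.5364)²/52.5364 = 0.3792
  (49 − 53.4636)²/53.4636 = 0.3727
  (19 − 15.3644)²/15.3644 = 0.8603
  (12 − 15.6356)²/15.6356 = 0.8454
  (36 − 32.2157)²/32.2157 = 0.4445
  (29 − 32.7843)²/32.7843 = 0.4368
  (58 − 69.8834)²/69.8834 = 2.0207
  (83 − 71.1166)²/71.1166 = 1.9857
χ² = 0.3792 + 0.3727 + 0.8603 + 0.8454 + 0.4445 + 0.4368 + 2.0207 + 1.9857 = 7.345

7.345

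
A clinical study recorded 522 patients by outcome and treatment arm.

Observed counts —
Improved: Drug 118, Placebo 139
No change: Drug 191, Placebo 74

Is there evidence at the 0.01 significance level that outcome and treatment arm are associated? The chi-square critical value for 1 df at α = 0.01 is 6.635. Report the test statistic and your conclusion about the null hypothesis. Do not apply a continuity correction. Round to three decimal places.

36.968; reject H₀

Row totals: 257, 265. Column totals: 309, 213. Grand total N = 522.
Expected counts (row total × column total / N):
  Improved, Drug: 257×309/522 = 152.1322
  Improved, Placebo: 257×213/522 = 104.8678
  No change, Drug: 265×309/522 = 156.8678
  No change, Placebo: 265×213/522 = 108.1322
Contributions (O − E)²/E:
  (118 − 152.1322)²/152.1322 = 7.6579
  (139 − 104.8678)²/104.8678 = 11.1093
  (191 − 156.8678)²/156.8678 = 7.4267
  (74 − 108.1322)²/108.1322 = 10.7739
χ² = 7.6579 + 11.1093 + 7.4267 + 10.7739 = 36.968
df = (2−1)(2−1) = 1. Since 36.968 > 6.635, reject the null hypothesis of independence at α = 0.01.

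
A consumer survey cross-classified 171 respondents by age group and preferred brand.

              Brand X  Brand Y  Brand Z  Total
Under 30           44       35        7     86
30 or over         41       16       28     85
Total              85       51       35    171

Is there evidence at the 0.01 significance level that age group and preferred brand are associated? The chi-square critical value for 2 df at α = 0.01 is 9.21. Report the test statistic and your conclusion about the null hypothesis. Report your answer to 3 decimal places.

19.779; reject H₀

Grand total N = 171.
Expected counts (row total × column total / N):
  Under 30, Brand X: 86×85/171 = 42.7485
  Under 30, Brand Y: 86×51/171 = 25.6491
  Under 30, Brand Z: 86×35/171 = 17.6023
  30 or over, Brand X: 85×85/171 = 42.2515
  30 or over, Brand Y: 85×51/171 = 25.3509
  30 or over, Brand Z: 85×35/171 = 17.3977
Contributions (O − E)²/E:
  (44 − 42.7485)²/42.7485 = 0.0366
  (35 − 25.6491)²/25.6491 = 3.4091
  (7 − 17.6023)²/17.6023 = 6.3860
  (41 − 42.2515)²/42.2515 = 0.0371
  (16 − 25.3509)²/25.3509 = 3.4492
  (28 − 17.3977)²/17.3977 = 6.4611
χ² = 0.0366 + 3.4091 + 6.3860 + 0.0371 + 3.4492 + 6.4611 = 19.779
df = (2−1)(3−1) = 2. Since 19.779 > 9.21, reject the null hypothesis of independence at α = 0.01.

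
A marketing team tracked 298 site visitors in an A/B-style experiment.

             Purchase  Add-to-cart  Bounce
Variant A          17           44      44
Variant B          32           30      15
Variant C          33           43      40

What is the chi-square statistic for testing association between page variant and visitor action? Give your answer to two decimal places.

Row totals: 105, 77, 116. Column totals: 82, 117, 99. Grand total N = 298.
Expected counts (row total × column total / N):
  Variant A, Purchase: 105×82/298 = 28.893
  Variant A, Add-to-cart: 105×117/298 = 41.225
  Variant A, Bounce: 105×99/298 = 34.883
  Variant B, Purchase: 77×82/298 = 21.188
  Variant B, Add-to-cart: 77×117/298 = 30.232
  Variant B, Bounce: 77×99/298 = 25.581
  Variant C, Purchase: 116×82/298 = 31.919
  Variant C, Add-to-cart: 116×117/298 = 45.544
  Variant C, Bounce: 116×99/298 = 38.537
Contributions (O − E)²/E:
  (17 − 28.893)²/28.893 = 4.8954
  (44 − 41.225)²/41.225 = 0.1868
  (44 − 34.883)²/34.883 = 2.3828
  (32 − 21.188)²/21.188 = 5.5172
  (30 − 30.232)²/30.232 = 0.0018
  (15 − 25.581)²/25.581 = 4.3766
  (33 − 31.919)²/31.919 = 0.0366
  (43 − 45.544)²/45.544 = 0.1421
  (40 − 38.537)²/38.537 = 0.0555
χ² = 4.8954 + 0.1868 + 2.3828 + 5.5172 + 0.0018 + 4.3766 + 0.0366 + 0.1421 + 0.0555 = 17.59

17.59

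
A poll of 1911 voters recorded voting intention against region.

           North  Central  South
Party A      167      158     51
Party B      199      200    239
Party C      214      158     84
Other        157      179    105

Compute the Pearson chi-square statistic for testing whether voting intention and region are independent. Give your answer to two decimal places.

99.13

Row totals: 376, 638, 456, 441. Column totals: 737, 695, 479. Grand total N = 1911.
Expected counts (row total × column total / N):
  Party A, North: 376×737/1911 = 145.0089
  Party A, Central: 376×695/1911 = 136.7452
  Party A, South: 376×479/1911 = 94.2459
  Party B, North: 638×737/1911 = 246.0523
  Party B, Central: 638×695/1911 = 232.0304
  Party B, South: 638×479/1911 = 159.9173
  Party C, North: 456×737/1911 = 175.8619
  Party C, Central: 456×695/1911 = 165.8399
  Party C, South: 456×479/1911 = 114.2983
  Other, North: 441×737/1911 = 170.0769
  Other, Central: 441×695/1911 = 160.3846
  Other, South: 441×479/1911 = 110.5385
Contributions (O − E)²/E:
  (167 − 145.0089)²/145.0089 = 3.3350
  (158 − 136.7452)²/136.7452 = 3.3037
  (51 − 94.2459)²/94.2459 = 19.8439
  (199 − 246.0523)²/246.0523 = 8.9978
  (200 − 232.0304)²/232.0304 = 4.4216
  (239 − 159.9173)²/159.9173 = 39.1082
  (214 − 175.8619)²/175.8619 = 8.2708
  (158 − 165.8399)²/165.8399 = 0.3706
  (84 − 114.2983)²/114.2983 = 8.0315
  (157 − 170.0769)²/170.0769 = 1.0055
  (179 − 160.3846)²/160.3846 = 2.1606
  (105 − 110.5385)²/110.5385 = 0.2775
χ² = 3.3350 + 3.3037 + 19.8439 + 8.9978 + 4.4216 + 39.1082 + 8.2708 + 0.3706 + 8.0315 + 1.0055 + 2.1606 + 0.2775 = 99.13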